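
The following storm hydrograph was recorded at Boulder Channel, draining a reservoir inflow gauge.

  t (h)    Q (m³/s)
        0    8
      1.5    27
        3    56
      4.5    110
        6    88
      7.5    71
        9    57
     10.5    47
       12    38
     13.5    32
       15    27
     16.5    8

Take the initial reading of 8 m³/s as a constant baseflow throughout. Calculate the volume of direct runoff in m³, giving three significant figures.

Direct-runoff ordinates (Q − Q_b): 0.0, 19.0, 48.0, 102.0, 80.0, 63.0, 49.0, 39.0, 30.0, 24.0, 19.0, 0.0 m³/s.
ΣQ_DR = 473.0 m³/s.
With Δt = 1.5 h = 5400 s, V = ΣQ_DR · Δt = 473.0 × 5400 = 2.55 × 10^6 m³.

V ≈ 2.55 × 10^6 m³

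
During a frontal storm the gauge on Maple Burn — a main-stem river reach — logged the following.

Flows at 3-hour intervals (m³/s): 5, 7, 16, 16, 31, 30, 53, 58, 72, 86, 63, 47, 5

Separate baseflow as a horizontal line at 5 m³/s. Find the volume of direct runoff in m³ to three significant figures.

Direct-runoff ordinates (Q − Q_b): 0.0, 2.0, 11.0, 11.0, 26.0, 25.0, 48.0, 53.0, 67.0, 81.0, 58.0, 42.0, 0.0 m³/s.
ΣQ_DR = 424.0 m³/s.
With Δt = 3 h = 10800 s, V = ΣQ_DR · Δt = 424.0 × 10800 = 4.58 × 10^6 m³.

V ≈ 4.58 × 10^6 m³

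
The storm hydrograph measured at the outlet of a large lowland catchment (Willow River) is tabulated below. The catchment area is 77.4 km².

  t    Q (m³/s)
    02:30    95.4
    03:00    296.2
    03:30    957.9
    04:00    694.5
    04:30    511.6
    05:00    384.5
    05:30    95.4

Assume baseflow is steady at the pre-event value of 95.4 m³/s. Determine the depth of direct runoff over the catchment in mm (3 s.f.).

Direct runoff: 0.0, 200.8, 862.5, 599.1, 416.2, 289.1, 0.0 m³/s; ΣQ_DR = 2368 m³/s.
V = ΣQ_DR · Δt = 2368 × 1800 s = 4.262 × 10^6 m³.
Over A = 77.4 km², depth = V / A = 55.1 mm.

d ≈ 55.1 mm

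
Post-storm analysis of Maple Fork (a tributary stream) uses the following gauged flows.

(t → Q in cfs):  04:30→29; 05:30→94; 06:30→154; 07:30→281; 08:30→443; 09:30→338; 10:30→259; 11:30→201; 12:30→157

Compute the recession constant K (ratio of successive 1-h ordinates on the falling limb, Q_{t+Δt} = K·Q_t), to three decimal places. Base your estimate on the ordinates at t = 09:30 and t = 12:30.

Using the recession-limb readings at t = 09:30 and t = 12:30: Q falls from 338 to 157 cfs over 3 intervals.
K = (Q₂/Q₁)^(1/3) = (157/338)^(1/3) = 0.774.

K ≈ 0.774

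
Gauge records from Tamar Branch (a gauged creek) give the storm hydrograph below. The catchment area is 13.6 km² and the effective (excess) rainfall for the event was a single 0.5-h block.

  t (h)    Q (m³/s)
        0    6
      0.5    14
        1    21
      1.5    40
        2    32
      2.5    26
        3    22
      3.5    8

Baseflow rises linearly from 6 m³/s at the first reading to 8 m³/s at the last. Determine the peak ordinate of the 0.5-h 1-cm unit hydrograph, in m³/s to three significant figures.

Direct runoff: 0.00, 7.71, 14.43, 33.14, 24.86, 18.57, 14.29, 0.00 m³/s; ΣQ_DR = 113.0 m³/s, peak = 33.14 m³/s.
Runoff depth d = ΣQ_DR·Δt / A = 113.0 × 1800 / (13.6 km²) = 14.96 mm.
The 1-cm UH is the DRH scaled by (10 mm)/d, so U_p = 33.14 × 10/14.96 = 22.2 m³/s.

U_p ≈ 22.2 m³/s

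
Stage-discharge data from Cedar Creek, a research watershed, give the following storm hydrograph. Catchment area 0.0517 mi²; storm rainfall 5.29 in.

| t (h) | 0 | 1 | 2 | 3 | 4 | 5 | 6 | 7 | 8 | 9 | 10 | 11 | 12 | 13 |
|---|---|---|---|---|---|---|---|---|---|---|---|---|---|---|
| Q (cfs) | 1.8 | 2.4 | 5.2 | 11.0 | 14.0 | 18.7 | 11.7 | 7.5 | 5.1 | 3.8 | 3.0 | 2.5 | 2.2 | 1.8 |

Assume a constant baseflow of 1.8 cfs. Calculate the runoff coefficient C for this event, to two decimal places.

ΣQ_DR = 65.50 cfs; V = ΣQ_DR·Δt = 2.358 × 10^5 ft³.
Runoff depth d = V / A = 1.963 in.
C = d / P = 1.963 / 5.29 = 0.37.

C ≈ 0.37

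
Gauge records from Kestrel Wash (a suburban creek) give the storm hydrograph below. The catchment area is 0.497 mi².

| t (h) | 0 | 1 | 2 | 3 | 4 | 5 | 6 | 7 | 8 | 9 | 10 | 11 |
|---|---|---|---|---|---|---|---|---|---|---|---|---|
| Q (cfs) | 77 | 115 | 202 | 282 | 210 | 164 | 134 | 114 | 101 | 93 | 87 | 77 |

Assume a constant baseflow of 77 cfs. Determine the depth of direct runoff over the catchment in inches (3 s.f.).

Direct runoff: 0.0, 38.0, 125.0, 205.0, 133.0, 87.0, 57.0, 37.0, 24.0, 16.0, 10.0, 0.0 cfs; ΣQ_DR = 732.0 cfs.
V = ΣQ_DR · Δt = 732.0 × 3600 s = 2.635 × 10^6 ft³.
Over A = 0.497 mi², depth = V / A = 2.28 in.

d ≈ 2.28 in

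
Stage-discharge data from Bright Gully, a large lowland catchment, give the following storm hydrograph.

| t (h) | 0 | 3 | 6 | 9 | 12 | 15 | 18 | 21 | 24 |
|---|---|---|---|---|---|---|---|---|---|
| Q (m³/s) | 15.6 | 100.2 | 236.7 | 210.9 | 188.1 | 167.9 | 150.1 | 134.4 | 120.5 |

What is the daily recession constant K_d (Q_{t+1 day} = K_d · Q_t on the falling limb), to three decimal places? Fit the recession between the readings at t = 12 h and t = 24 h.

Between t = 12 h and t = 24 h the flow falls from 188.1 to 120.5 m³/s over 4×3 h = 12 h.
Per-interval ratio K = (120.5/188.1)^(1/4) = 0.8946; K_d = K^(24/3) = 0.410.

K_d ≈ 0.410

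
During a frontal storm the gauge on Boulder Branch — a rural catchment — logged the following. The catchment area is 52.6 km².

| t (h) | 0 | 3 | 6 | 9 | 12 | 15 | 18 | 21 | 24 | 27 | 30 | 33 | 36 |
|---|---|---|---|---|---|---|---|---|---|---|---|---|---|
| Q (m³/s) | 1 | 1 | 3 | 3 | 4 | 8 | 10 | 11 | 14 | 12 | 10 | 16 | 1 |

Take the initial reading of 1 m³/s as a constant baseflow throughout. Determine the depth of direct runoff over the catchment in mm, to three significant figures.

d ≈ 16.6 mm

Direct runoff: 0.0, 0.0, 2.0, 2.0, 3.0, 7.0, 9.0, 10.0, 13.0, 11.0, 9.0, 15.0, 0.0 m³/s; ΣQ_DR = 81.00 m³/s.
V = ΣQ_DR · Δt = 81.00 × 10800 s = 8.748 × 10^5 m³.
Over A = 52.6 km², depth = V / A = 16.6 mm.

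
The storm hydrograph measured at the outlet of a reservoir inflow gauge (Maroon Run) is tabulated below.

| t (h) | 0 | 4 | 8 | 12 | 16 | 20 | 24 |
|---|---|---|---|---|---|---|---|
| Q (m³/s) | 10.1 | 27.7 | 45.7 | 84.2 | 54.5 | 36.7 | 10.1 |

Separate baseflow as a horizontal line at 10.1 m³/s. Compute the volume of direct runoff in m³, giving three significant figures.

Direct-runoff ordinates (Q − Q_b): 0.0, 17.6, 35.6, 74.1, 44.4, 26.6, 0.0 m³/s.
ΣQ_DR = 198.3 m³/s.
With Δt = 4 h = 14400 s, V = ΣQ_DR · Δt = 198.3 × 14400 = 2.86 × 10^6 m³.

V ≈ 2.86 × 10^6 m³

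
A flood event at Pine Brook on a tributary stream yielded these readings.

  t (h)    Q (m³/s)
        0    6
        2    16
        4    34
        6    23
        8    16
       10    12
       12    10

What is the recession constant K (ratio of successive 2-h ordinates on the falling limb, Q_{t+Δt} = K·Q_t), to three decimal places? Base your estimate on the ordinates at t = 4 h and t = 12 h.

Using the recession-limb readings at t = 4 h and t = 12 h: Q falls from 34 to 10 m³/s over 4 intervals.
K = (Q₂/Q₁)^(1/4) = (10/34)^(1/4) = 0.736.

K ≈ 0.736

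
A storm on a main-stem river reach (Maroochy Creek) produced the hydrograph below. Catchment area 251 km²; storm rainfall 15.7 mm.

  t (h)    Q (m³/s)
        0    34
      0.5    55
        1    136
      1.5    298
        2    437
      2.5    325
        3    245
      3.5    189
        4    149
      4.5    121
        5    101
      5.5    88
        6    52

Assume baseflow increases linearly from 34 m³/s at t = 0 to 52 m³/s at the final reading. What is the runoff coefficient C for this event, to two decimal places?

ΣQ_DR = 1671 m³/s; V = ΣQ_DR·Δt = 3.008 × 10^6 m³.
Runoff depth d = V / A = 11.98 mm.
C = d / P = 11.98 / 15.7 = 0.76.

C ≈ 0.76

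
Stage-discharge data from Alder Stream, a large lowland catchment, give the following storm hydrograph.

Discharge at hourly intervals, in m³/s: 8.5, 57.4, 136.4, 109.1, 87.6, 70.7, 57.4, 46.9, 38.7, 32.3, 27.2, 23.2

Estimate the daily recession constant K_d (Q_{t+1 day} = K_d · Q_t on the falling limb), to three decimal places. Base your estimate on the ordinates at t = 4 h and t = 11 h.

K_d ≈ 0.011

Between t = 4 h and t = 11 h the flow falls from 87.6 to 23.2 m³/s over 7×1 h = 7 h.
Per-interval ratio K = (23.2/87.6)^(1/7) = 0.8271; K_d = K^(24/1) = 0.011.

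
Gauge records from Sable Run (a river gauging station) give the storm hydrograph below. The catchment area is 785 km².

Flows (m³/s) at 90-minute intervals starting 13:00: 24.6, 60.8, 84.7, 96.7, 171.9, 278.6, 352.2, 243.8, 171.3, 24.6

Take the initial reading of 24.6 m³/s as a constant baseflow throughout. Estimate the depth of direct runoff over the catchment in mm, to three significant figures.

d ≈ 8.69 mm

Direct runoff: 0.0, 36.2, 60.1, 72.1, 147.3, 254.0, 327.6, 219.2, 146.7, 0.0 m³/s; ΣQ_DR = 1263 m³/s.
V = ΣQ_DR · Δt = 1263 × 5400 s = 6.821 × 10^6 m³.
Over A = 785 km², depth = V / A = 8.69 mm.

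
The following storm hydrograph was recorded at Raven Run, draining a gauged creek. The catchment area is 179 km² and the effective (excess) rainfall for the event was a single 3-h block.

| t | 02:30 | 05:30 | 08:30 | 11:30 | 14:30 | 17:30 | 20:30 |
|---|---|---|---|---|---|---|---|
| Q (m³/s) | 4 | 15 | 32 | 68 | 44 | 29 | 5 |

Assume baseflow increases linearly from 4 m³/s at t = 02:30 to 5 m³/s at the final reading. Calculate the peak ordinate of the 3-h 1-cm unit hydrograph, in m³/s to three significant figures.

U_p ≈ 63.6 m³/s

Direct runoff: 0.00, 10.83, 27.67, 63.50, 39.33, 24.17, 0.00 m³/s; ΣQ_DR = 165.5 m³/s, peak = 63.50 m³/s.
Runoff depth d = ΣQ_DR·Δt / A = 165.5 × 10800 / (179 km²) = 9.985 mm.
The 1-cm UH is the DRH scaled by (10 mm)/d, so U_p = 63.50 × 10/9.985 = 63.6 m³/s.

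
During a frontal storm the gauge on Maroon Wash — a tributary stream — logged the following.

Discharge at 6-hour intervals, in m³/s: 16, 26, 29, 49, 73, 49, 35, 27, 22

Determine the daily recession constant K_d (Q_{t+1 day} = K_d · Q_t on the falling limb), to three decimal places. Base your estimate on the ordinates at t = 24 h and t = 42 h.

K_d ≈ 0.265

Between t = 24 h and t = 42 h the flow falls from 73 to 27 m³/s over 3×6 h = 18 h.
Per-interval ratio K = (27/73)^(1/3) = 0.7178; K_d = K^(24/6) = 0.265.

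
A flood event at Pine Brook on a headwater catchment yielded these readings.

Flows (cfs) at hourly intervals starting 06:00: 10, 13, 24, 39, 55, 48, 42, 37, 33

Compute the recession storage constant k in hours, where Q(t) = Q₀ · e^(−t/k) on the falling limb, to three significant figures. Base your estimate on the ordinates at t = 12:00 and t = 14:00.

k ≈ 8.29 h

On the falling limb, Q drops from 42 to 33 cfs between t = 12:00 and t = 14:00 (Δt = 2 h).
k = −Δt / ln(Q₂/Q₁) = −2 / ln(33/42) = 8.29 h.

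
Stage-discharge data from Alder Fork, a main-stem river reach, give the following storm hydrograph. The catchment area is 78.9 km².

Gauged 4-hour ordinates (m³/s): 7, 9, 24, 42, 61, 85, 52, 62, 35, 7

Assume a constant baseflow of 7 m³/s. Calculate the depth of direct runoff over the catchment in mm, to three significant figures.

d ≈ 57.3 mm

Direct runoff: 0.0, 2.0, 17.0, 35.0, 54.0, 78.0, 45.0, 55.0, 28.0, 0.0 m³/s; ΣQ_DR = 314.0 m³/s.
V = ΣQ_DR · Δt = 314.0 × 14400 s = 4.522 × 10^6 m³.
Over A = 78.9 km², depth = V / A = 57.3 mm.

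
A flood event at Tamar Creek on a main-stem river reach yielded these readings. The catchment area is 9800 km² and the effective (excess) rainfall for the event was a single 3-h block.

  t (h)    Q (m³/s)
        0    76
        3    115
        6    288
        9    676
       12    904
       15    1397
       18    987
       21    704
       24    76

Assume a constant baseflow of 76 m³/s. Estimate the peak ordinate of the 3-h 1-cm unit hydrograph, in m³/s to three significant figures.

U_p ≈ 2640 m³/s

Direct runoff: 0.0, 39.0, 212.0, 600.0, 828.0, 1321.0, 911.0, 628.0, 0.0 m³/s; ΣQ_DR = 4539 m³/s, peak = 1321.0 m³/s.
Runoff depth d = ΣQ_DR·Δt / A = 4539 × 10800 / (9800 km²) = 5.002 mm.
The 1-cm UH is the DRH scaled by (10 mm)/d, so U_p = 1321.0 × 10/5.002 = 2640 m³/s.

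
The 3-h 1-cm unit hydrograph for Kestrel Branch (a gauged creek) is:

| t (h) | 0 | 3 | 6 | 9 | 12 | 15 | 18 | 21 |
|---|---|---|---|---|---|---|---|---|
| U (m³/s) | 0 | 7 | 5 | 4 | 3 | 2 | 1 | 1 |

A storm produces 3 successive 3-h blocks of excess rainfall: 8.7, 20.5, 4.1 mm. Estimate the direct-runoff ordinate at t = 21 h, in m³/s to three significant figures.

Q ≈ 3.74 m³/s

By discrete convolution, Q_j = Σ (P_i / 10 mm) · U_{j−i}.
At t = 21 h (j=7): Q = (8.7/10)·1 + (20.5/10)·1 + (4.1/10)·2 = 3.74 m³/s.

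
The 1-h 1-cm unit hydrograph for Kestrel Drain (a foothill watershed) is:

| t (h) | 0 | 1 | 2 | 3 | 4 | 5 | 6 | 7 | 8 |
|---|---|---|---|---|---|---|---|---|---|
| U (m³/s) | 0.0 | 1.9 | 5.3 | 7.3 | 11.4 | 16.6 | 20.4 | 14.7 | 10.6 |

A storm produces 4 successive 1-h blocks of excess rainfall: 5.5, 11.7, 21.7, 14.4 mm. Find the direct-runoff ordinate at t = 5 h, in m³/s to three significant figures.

Q ≈ 45.9 m³/s

By discrete convolution, Q_j = Σ (P_i / 10 mm) · U_{j−i}.
At t = 5 h (j=5): Q = (5.5/10)·16.6 + (11.7/10)·11.4 + (21.7/10)·7.3 + (14.4/10)·5.3 = 45.9 m³/s.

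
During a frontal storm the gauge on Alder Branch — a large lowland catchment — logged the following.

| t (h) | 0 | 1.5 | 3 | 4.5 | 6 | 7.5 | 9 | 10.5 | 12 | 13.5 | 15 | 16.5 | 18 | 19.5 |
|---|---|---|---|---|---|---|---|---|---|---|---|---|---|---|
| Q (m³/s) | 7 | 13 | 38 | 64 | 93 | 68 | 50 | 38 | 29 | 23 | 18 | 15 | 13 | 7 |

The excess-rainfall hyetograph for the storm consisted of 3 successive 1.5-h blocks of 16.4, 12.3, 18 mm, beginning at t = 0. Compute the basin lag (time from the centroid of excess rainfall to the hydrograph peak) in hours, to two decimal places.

Centroid of excess rainfall: t_c = Σ P_i·t̄_i / ΣP_i = 2.3014 h (block centres at 0.75, 2.25, 3.75 h).
Hydrograph peak occurs at t = 6 h, so basin lag t_L = 6 − 2.3014 = 3.70 h.

t_L ≈ 3.70 h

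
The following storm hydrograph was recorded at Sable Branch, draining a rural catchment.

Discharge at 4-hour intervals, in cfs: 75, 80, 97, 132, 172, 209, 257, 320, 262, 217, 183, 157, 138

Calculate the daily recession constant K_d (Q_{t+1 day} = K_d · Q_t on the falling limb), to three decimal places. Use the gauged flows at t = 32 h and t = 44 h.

Between t = 32 h and t = 44 h the flow falls from 262 to 157 cfs over 3×4 h = 12 h.
Per-interval ratio K = (157/262)^(1/3) = 0.8431; K_d = K^(24/4) = 0.359.

K_d ≈ 0.359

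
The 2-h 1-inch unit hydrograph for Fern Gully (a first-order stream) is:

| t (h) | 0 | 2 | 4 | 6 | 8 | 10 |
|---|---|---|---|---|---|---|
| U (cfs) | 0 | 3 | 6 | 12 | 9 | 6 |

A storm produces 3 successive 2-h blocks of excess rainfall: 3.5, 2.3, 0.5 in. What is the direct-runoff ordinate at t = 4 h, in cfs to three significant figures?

By discrete convolution, Q_j = Σ (P_i / 1 in) · U_{j−i}.
At t = 4 h (j=2): Q = (3.5/1)·6 + (2.3/1)·3 + (0.5/1)·0 = 27.9 cfs.

Q ≈ 27.9 cfs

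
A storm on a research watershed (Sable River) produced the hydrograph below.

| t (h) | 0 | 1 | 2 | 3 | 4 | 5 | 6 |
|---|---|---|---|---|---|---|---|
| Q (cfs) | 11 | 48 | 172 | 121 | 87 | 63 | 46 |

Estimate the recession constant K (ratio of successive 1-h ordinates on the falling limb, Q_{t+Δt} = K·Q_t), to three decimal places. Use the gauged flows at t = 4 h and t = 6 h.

Using the recession-limb readings at t = 4 h and t = 6 h: Q falls from 87 to 46 cfs over 2 intervals.
K = (Q₂/Q₁)^(1/2) = (46/87)^(1/2) = 0.727.

K ≈ 0.727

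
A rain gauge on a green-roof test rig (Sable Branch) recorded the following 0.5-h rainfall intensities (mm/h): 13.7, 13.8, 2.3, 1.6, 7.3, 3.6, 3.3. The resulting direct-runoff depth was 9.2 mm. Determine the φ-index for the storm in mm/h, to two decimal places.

Only the 3 blocks with intensity above φ contribute runoff: 13.7, 13.8, 7.3 mm/h.
Σ(I−φ)·Δt = d  ⇒  (13.7+13.8+7.3 − 3φ)·0.5 = 9.2
φ = (34.80 − 9.2/0.5) / 3 = 5.47 mm/h.

φ ≈ 5.47 mm/h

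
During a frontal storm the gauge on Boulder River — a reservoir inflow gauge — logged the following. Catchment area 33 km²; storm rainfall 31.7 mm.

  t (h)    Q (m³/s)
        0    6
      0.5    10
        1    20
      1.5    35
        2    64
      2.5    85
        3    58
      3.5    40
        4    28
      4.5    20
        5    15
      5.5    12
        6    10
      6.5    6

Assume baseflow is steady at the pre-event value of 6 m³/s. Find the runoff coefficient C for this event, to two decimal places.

ΣQ_DR = 325.0 m³/s; V = ΣQ_DR·Δt = 5.850 × 10^5 m³.
Runoff depth d = V / A = 17.73 mm.
C = d / P = 17.73 / 31.7 = 0.56.

C ≈ 0.56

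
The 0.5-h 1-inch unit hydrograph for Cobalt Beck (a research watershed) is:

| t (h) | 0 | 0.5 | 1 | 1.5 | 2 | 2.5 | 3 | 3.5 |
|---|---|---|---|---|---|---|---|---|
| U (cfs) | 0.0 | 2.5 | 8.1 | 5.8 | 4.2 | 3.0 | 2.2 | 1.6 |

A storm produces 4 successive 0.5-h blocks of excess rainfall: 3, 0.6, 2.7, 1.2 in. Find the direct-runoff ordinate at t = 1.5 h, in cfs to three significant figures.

Q ≈ 29.0 cfs

By discrete convolution, Q_j = Σ (P_i / 1 in) · U_{j−i}.
At t = 1.5 h (j=3): Q = (3/1)·5.8 + (0.6/1)·8.1 + (2.7/1)·2.5 + (1.2/1)·0.0 = 29.0 cfs.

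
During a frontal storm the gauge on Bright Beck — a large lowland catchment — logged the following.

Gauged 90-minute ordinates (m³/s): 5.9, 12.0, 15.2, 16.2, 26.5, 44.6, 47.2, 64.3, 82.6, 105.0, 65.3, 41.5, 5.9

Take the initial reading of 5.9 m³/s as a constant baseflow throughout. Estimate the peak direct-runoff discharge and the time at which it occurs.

Q_p = 99.1 m³/s at t = 13.5 h

Subtracting baseflow gives direct-runoff ordinates: 0.0, 6.1, 9.3, 10.3, 20.6, 38.7, 41.3, 58.4, 76.7, 99.1, 59.4, 35.6, 0.0 m³/s.
The maximum is 99.1 m³/s, occurring at the reading for t = 13.5 h.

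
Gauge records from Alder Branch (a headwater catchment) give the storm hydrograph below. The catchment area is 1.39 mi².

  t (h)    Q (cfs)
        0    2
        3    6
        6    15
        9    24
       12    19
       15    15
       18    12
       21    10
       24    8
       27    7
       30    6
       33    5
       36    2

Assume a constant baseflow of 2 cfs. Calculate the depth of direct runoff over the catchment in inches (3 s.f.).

d ≈ 0.351 in

Direct runoff: 0.0, 4.0, 13.0, 22.0, 17.0, 13.0, 10.0, 8.0, 6.0, 5.0, 4.0, 3.0, 0.0 cfs; ΣQ_DR = 105.0 cfs.
V = ΣQ_DR · Δt = 105.0 × 10800 s = 1.134 × 10^6 ft³.
Over A = 1.39 mi², depth = V / A = 0.351 in.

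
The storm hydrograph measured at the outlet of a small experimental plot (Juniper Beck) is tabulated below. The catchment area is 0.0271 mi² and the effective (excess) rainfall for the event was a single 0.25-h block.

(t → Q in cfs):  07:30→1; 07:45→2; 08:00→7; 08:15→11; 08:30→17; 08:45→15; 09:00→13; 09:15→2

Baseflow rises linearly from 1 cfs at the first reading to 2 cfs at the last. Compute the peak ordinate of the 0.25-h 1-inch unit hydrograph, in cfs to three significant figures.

U_p ≈ 19.3 cfs

Direct runoff: 0.00, 0.86, 5.71, 9.57, 15.43, 13.29, 11.14, 0.00 cfs; ΣQ_DR = 56.00 cfs, peak = 15.43 cfs.
Runoff depth d = ΣQ_DR·Δt / A = 56.00 × 900 / (0.0271 mi²) = 0.8005 in.
The 1-inch UH is the DRH scaled by (1 in)/d, so U_p = 15.43 × 1/0.8005 = 19.3 cfs.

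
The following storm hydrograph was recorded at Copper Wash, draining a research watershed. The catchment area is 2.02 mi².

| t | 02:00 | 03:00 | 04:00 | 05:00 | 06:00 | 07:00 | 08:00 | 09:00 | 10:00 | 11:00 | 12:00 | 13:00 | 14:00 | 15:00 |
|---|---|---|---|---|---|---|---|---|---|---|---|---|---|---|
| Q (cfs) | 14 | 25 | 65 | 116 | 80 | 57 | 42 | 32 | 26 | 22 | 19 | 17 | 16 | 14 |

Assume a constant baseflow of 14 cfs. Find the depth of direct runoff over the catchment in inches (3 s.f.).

Direct runoff: 0.0, 11.0, 51.0, 102.0, 66.0, 43.0, 28.0, 18.0, 12.0, 8.0, 5.0, 3.0, 2.0, 0.0 cfs; ΣQ_DR = 349.0 cfs.
V = ΣQ_DR · Δt = 349.0 × 3600 s = 1.256 × 10^6 ft³.
Over A = 2.02 mi², depth = V / A = 0.268 in.

d ≈ 0.268 in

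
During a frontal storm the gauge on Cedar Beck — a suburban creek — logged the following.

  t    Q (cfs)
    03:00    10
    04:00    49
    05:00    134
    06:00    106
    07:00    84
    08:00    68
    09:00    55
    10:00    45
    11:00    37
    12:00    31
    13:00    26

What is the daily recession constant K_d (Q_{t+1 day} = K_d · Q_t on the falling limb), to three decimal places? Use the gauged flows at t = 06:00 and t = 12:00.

Between t = 06:00 and t = 12:00 the flow falls from 106 to 31 cfs over 6×1 h = 6 h.
Per-interval ratio K = (31/106)^(1/6) = 0.8147; K_d = K^(24/1) = 0.007.

K_d ≈ 0.007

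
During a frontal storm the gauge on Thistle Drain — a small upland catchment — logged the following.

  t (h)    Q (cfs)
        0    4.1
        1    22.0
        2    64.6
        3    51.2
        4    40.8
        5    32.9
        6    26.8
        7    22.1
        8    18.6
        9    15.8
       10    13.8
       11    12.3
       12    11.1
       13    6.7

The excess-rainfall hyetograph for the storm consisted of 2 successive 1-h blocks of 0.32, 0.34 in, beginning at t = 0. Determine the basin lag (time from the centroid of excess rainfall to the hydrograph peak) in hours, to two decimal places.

t_L ≈ 0.98 h

Centroid of excess rainfall: t_c = Σ P_i·t̄_i / ΣP_i = 1.0152 h (block centres at 0.5, 1.5 h).
Hydrograph peak occurs at t = 2 h, so basin lag t_L = 2 − 1.0152 = 0.98 h.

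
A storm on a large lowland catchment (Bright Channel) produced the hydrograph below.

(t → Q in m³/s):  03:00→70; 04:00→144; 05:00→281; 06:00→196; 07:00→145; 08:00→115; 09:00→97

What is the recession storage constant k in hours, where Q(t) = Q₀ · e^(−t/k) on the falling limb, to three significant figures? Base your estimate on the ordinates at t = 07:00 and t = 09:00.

k ≈ 4.97 h

On the falling limb, Q drops from 145 to 97 m³/s between t = 07:00 and t = 09:00 (Δt = 2 h).
k = −Δt / ln(Q₂/Q₁) = −2 / ln(97/145) = 4.97 h.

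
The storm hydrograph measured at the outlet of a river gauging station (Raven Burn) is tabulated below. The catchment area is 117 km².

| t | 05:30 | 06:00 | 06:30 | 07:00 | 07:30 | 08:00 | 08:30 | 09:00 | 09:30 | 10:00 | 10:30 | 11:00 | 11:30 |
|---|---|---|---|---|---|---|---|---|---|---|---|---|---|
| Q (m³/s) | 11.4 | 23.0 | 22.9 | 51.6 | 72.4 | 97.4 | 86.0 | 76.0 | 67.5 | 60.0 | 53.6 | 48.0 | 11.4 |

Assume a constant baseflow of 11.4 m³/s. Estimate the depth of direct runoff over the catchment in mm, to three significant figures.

Direct runoff: 0.0, 11.6, 11.5, 40.2, 61.0, 86.0, 74.6, 64.6, 56.1, 48.6, 42.2, 36.6, 0.0 m³/s; ΣQ_DR = 533.0 m³/s.
V = ΣQ_DR · Δt = 533.0 × 1800 s = 9.594 × 10^5 m³.
Over A = 117 km², depth = V / A = 8.20 mm.

d ≈ 8.20 mm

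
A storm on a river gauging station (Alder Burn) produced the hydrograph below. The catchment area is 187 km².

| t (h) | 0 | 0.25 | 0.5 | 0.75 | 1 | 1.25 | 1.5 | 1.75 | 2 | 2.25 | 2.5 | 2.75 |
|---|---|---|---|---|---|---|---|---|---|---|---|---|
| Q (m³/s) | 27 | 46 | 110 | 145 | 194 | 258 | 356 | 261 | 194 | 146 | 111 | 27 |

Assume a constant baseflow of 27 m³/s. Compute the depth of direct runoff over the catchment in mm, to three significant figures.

d ≈ 7.46 mm

Direct runoff: 0.0, 19.0, 83.0, 118.0, 167.0, 231.0, 329.0, 234.0, 167.0, 119.0, 84.0, 0.0 m³/s; ΣQ_DR = 1551 m³/s.
V = ΣQ_DR · Δt = 1551 × 900 s = 1.396 × 10^6 m³.
Over A = 187 km², depth = V / A = 7.46 mm.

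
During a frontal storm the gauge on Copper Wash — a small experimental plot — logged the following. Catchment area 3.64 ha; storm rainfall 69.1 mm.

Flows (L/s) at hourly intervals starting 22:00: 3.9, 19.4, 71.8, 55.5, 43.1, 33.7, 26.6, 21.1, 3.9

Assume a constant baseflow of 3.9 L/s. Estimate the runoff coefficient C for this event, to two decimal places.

ΣQ_DR = 243.9 L/s; V = ΣQ_DR·Δt = 8.780 × 10^5 L.
Runoff depth d = V / A = 24.12 mm.
C = d / P = 24.12 / 69.1 = 0.35.

C ≈ 0.35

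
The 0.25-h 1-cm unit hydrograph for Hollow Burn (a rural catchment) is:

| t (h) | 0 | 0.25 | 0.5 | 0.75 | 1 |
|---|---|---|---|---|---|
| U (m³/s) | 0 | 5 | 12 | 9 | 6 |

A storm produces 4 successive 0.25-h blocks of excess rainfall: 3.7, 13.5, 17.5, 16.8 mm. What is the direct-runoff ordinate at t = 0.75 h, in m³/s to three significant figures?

Q ≈ 28.3 m³/s

By discrete convolution, Q_j = Σ (P_i / 10 mm) · U_{j−i}.
At t = 0.75 h (j=3): Q = (3.7/10)·9 + (13.5/10)·12 + (17.5/10)·5 + (16.8/10)·0 = 28.3 m³/s.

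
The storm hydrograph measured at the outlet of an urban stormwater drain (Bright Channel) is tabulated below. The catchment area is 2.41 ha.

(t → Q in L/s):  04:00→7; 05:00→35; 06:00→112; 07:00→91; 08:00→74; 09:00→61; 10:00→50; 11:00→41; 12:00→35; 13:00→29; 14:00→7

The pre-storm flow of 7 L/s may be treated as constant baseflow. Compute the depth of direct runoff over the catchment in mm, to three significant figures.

d ≈ 69.5 mm

Direct runoff: 0.0, 28.0, 105.0, 84.0, 67.0, 54.0, 43.0, 34.0, 28.0, 22.0, 0.0 L/s; ΣQ_DR = 465.0 L/s.
V = ΣQ_DR · Δt = 465.0 × 3600 s = 1.674 × 10^6 L.
Over A = 2.41 ha, depth = V / A = 69.5 mm.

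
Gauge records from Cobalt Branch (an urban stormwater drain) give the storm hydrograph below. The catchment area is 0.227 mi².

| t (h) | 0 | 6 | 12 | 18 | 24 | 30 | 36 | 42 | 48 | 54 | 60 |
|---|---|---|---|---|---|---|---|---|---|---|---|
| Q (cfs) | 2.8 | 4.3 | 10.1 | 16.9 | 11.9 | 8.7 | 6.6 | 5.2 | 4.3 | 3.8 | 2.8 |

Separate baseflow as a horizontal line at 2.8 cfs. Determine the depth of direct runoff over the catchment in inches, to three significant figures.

d ≈ 1.91 in

Direct runoff: 0.0, 1.5, 7.3, 14.1, 9.1, 5.9, 3.8, 2.4, 1.5, 1.0, 0.0 cfs; ΣQ_DR = 46.60 cfs.
V = ΣQ_DR · Δt = 46.60 × 21600 s = 1.007 × 10^6 ft³.
Over A = 0.227 mi², depth = V / A = 1.91 in.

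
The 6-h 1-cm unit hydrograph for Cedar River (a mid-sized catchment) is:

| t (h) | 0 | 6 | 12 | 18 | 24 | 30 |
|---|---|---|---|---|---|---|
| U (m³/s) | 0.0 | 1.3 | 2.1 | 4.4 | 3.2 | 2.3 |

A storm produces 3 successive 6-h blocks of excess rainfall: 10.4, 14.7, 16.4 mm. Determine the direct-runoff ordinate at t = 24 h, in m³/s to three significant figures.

By discrete convolution, Q_j = Σ (P_i / 10 mm) · U_{j−i}.
At t = 24 h (j=4): Q = (10.4/10)·3.2 + (14.7/10)·4.4 + (16.4/10)·2.1 = 13.2 m³/s.

Q ≈ 13.2 m³/s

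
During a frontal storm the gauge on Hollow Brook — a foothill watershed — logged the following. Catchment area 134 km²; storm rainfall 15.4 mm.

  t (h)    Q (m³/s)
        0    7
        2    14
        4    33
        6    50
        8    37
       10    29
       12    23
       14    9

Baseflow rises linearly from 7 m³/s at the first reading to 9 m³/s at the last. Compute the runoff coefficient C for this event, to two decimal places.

C ≈ 0.48

ΣQ_DR = 138.0 m³/s; V = ΣQ_DR·Δt = 9.936 × 10^5 m³.
Runoff depth d = V / A = 7.415 mm.
C = d / P = 7.415 / 15.4 = 0.48.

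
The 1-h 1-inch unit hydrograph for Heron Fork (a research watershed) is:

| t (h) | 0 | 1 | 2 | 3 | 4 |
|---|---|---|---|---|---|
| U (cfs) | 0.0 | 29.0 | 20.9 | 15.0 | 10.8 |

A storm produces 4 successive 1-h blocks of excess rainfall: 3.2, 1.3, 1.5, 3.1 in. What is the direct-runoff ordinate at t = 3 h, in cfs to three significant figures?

By discrete convolution, Q_j = Σ (P_i / 1 in) · U_{j−i}.
At t = 3 h (j=3): Q = (3.2/1)·15.0 + (1.3/1)·20.9 + (1.5/1)·29.0 + (3.1/1)·0.0 = 119 cfs.

Q ≈ 119 cfs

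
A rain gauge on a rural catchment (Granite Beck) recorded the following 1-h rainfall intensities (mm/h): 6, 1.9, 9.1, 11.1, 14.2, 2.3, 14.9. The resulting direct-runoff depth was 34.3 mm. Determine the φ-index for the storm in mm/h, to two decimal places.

φ ≈ 4.20 mm/h

Only the 5 blocks with intensity above φ contribute runoff: 6, 9.1, 11.1, 14.2, 14.9 mm/h.
Σ(I−φ)·Δt = d  ⇒  (6+9.1+11.1+14.2+14.9 − 5φ)·1 = 34.3
φ = (55.30 − 34.3/1) / 5 = 4.20 mm/h.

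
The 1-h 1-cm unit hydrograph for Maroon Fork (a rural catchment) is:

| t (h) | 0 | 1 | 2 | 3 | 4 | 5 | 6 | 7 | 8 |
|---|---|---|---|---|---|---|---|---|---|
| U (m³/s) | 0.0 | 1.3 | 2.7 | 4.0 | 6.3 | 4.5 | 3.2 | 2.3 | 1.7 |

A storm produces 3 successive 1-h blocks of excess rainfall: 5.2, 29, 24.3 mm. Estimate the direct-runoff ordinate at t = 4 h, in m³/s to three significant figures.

Q ≈ 21.4 m³/s

By discrete convolution, Q_j = Σ (P_i / 10 mm) · U_{j−i}.
At t = 4 h (j=4): Q = (5.2/10)·6.3 + (29/10)·4.0 + (24.3/10)·2.7 = 21.4 m³/s.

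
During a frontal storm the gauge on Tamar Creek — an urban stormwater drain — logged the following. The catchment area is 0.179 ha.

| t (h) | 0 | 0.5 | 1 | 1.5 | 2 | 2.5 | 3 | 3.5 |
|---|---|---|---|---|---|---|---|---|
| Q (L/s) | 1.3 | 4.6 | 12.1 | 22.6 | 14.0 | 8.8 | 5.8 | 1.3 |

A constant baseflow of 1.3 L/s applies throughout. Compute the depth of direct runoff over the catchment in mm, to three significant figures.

d ≈ 60.4 mm

Direct runoff: 0.0, 3.3, 10.8, 21.3, 12.7, 7.5, 4.5, 0.0 L/s; ΣQ_DR = 60.10 L/s.
V = ΣQ_DR · Δt = 60.10 × 1800 s = 1.082 × 10^5 L.
Over A = 0.179 ha, depth = V / A = 60.4 mm.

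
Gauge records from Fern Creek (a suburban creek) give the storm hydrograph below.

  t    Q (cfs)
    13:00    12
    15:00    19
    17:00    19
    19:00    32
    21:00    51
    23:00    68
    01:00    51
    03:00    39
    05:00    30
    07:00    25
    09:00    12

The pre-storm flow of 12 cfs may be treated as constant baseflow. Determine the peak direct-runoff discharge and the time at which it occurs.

Q_p = 56.0 cfs at t = 23:00

Subtracting baseflow gives direct-runoff ordinates: 0.0, 7.0, 7.0, 20.0, 39.0, 56.0, 39.0, 27.0, 18.0, 13.0, 0.0 cfs.
The maximum is 56.0 cfs, occurring at the reading for t = 23:00.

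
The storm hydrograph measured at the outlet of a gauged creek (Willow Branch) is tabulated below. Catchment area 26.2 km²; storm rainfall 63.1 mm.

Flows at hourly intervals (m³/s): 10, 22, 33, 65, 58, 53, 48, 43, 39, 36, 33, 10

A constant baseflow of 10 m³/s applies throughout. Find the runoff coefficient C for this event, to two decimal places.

C ≈ 0.72

ΣQ_DR = 330.0 m³/s; V = ΣQ_DR·Δt = 1.188 × 10^6 m³.
Runoff depth d = V / A = 45.34 mm.
C = d / P = 45.34 / 63.1 = 0.72.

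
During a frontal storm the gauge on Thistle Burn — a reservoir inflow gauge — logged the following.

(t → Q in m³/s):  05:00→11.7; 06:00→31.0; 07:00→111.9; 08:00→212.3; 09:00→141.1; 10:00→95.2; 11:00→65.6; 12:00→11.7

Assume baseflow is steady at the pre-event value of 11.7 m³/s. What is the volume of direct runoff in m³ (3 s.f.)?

Direct-runoff ordinates (Q − Q_b): 0.0, 19.3, 100.2, 200.6, 129.4, 83.5, 53.9, 0.0 m³/s.
ΣQ_DR = 586.9 m³/s.
With Δt = 1 h = 3600 s, V = ΣQ_DR · Δt = 586.9 × 3600 = 2.11 × 10^6 m³.

V ≈ 2.11 × 10^6 m³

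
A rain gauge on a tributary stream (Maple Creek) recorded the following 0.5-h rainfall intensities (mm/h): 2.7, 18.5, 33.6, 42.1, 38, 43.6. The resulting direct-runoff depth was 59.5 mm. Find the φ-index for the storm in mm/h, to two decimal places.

φ ≈ 11.36 mm/h

Only the 5 blocks with intensity above φ contribute runoff: 18.5, 33.6, 42.1, 38, 43.6 mm/h.
Σ(I−φ)·Δt = d  ⇒  (18.5+33.6+42.1+38+43.6 − 5φ)·0.5 = 59.5
φ = (175.8 − 59.5/0.5) / 5 = 11.36 mm/h.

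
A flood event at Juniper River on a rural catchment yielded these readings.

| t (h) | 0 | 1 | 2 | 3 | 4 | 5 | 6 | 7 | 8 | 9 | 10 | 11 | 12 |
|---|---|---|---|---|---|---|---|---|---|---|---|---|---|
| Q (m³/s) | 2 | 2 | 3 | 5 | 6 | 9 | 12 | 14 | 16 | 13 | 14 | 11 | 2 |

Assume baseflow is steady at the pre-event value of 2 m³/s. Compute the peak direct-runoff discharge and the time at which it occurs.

Subtracting baseflow gives direct-runoff ordinates: 0.0, 0.0, 1.0, 3.0, 4.0, 7.0, 10.0, 12.0, 14.0, 11.0, 12.0, 9.0, 0.0 m³/s.
The maximum is 14.0 m³/s, occurring at the reading for t = 8 h.

Q_p = 14.0 m³/s at t = 8 h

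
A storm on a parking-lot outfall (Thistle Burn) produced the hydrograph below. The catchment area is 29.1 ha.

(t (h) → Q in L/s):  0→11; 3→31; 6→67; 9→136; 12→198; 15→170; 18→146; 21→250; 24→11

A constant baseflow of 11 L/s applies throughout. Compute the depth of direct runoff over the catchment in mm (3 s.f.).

d ≈ 34.2 mm

Direct runoff: 0.0, 20.0, 56.0, 125.0, 187.0, 159.0, 135.0, 239.0, 0.0 L/s; ΣQ_DR = 921.0 L/s.
V = ΣQ_DR · Δt = 921.0 × 10800 s = 9.947 × 10^6 L.
Over A = 29.1 ha, depth = V / A = 34.2 mm.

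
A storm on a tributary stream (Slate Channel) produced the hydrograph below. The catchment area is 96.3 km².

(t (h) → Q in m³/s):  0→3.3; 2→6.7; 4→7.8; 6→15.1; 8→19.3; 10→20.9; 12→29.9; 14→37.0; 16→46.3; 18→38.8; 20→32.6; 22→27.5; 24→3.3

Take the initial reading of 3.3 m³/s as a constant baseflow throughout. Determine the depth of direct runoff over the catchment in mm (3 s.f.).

d ≈ 18.4 mm

Direct runoff: 0.0, 3.4, 4.5, 11.8, 16.0, 17.6, 26.6, 33.7, 43.0, 35.5, 29.3, 24.2, 0.0 m³/s; ΣQ_DR = 245.6 m³/s.
V = ΣQ_DR · Δt = 245.6 × 7200 s = 1.768 × 10^6 m³.
Over A = 96.3 km², depth = V / A = 18.4 mm.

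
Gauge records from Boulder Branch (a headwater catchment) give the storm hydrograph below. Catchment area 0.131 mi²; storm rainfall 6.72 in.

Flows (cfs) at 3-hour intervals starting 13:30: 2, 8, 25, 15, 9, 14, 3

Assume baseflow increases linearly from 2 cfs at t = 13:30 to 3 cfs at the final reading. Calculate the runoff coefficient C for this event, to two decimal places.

C ≈ 0.31

ΣQ_DR = 58.50 cfs; V = ΣQ_DR·Δt = 6.318 × 10^5 ft³.
Runoff depth d = V / A = 2.076 in.
C = d / P = 2.076 / 6.72 = 0.31.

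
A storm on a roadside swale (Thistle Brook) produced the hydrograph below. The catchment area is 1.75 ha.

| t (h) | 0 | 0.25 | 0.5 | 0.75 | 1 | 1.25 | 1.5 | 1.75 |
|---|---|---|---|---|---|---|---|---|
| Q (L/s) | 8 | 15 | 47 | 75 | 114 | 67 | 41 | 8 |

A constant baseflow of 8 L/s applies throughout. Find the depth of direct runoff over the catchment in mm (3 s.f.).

Direct runoff: 0.0, 7.0, 39.0, 67.0, 106.0, 59.0, 33.0, 0.0 L/s; ΣQ_DR = 311.0 L/s.
V = ΣQ_DR · Δt = 311.0 × 900 s = 2.799 × 10^5 L.
Over A = 1.75 ha, depth = V / A = 16.0 mm.

d ≈ 16.0 mm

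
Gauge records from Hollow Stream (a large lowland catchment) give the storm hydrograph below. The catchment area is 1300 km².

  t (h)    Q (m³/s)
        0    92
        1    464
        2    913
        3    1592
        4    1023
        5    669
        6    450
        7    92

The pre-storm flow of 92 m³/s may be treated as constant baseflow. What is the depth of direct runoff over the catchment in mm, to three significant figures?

Direct runoff: 0.0, 372.0, 821.0, 1500.0, 931.0, 577.0, 358.0, 0.0 m³/s; ΣQ_DR = 4559 m³/s.
V = ΣQ_DR · Δt = 4559 × 3600 s = 1.641 × 10^7 m³.
Over A = 1300 km², depth = V / A = 12.6 mm.

d ≈ 12.6 mm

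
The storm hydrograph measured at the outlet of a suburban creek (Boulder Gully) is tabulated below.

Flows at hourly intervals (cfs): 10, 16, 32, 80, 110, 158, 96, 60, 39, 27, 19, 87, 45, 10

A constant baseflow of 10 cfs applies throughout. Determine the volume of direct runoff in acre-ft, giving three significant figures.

Direct-runoff ordinates (Q − Q_b): 0.0, 6.0, 22.0, 70.0, 100.0, 148.0, 86.0, 50.0, 29.0, 17.0, 9.0, 77.0, 35.0, 0.0 cfs.
ΣQ_DR = 649.0 cfs.
With Δt = 1 h = 3600 s, V = ΣQ_DR · Δt = 649.0 × 3600 = 2.34 × 10^6 ft³ = 53.6 acre-ft.

V ≈ 53.6 acre-ft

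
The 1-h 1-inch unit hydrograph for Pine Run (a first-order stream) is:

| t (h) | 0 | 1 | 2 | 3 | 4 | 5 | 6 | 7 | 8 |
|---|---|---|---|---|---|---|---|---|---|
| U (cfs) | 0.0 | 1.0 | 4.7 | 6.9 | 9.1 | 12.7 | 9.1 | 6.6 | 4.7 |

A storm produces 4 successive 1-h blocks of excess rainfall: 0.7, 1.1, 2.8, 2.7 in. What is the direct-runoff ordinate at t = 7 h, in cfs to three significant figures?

By discrete convolution, Q_j = Σ (P_i / 1 in) · U_{j−i}.
At t = 7 h (j=7): Q = (0.7/1)·6.6 + (1.1/1)·9.1 + (2.8/1)·12.7 + (2.7/1)·9.1 = 74.8 cfs.

Q ≈ 74.8 cfs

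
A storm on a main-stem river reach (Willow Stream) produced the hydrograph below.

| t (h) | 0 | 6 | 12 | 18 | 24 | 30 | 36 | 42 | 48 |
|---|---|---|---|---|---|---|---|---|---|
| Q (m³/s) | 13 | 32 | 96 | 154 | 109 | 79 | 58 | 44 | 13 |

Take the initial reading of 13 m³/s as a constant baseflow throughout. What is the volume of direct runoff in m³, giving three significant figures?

Direct-runoff ordinates (Q − Q_b): 0.0, 19.0, 83.0, 141.0, 96.0, 66.0, 45.0, 31.0, 0.0 m³/s.
ΣQ_DR = 481.0 m³/s.
With Δt = 6 h = 21600 s, V = ΣQ_DR · Δt = 481.0 × 21600 = 1.04 × 10^7 m³.

V ≈ 1.04 × 10^7 m³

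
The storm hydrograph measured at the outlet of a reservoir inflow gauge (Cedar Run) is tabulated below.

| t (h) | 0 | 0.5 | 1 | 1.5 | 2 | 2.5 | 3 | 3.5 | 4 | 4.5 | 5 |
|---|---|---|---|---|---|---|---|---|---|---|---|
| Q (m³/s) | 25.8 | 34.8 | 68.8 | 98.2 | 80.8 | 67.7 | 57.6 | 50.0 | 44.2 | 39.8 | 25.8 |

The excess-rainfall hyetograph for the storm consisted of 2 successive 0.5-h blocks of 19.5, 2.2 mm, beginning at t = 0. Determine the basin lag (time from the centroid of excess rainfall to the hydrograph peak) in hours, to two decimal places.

t_L ≈ 1.20 h

Centroid of excess rainfall: t_c = Σ P_i·t̄_i / ΣP_i = 0.3007 h (block centres at 0.25, 0.75 h).
Hydrograph peak occurs at t = 1.5 h, so basin lag t_L = 1.5 − 0.3007 = 1.20 h.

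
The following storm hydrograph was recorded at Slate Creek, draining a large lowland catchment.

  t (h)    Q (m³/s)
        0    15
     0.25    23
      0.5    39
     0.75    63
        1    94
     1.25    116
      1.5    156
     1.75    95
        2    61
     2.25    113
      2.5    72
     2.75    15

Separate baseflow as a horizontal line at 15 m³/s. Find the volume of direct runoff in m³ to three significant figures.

Direct-runoff ordinates (Q − Q_b): 0.0, 8.0, 24.0, 48.0, 79.0, 101.0, 141.0, 80.0, 46.0, 98.0, 57.0, 0.0 m³/s.
ΣQ_DR = 682.0 m³/s.
With Δt = 0.25 h = 900 s, V = ΣQ_DR · Δt = 682.0 × 900 = 6.14 × 10^5 m³.

V ≈ 6.14 × 10^5 m³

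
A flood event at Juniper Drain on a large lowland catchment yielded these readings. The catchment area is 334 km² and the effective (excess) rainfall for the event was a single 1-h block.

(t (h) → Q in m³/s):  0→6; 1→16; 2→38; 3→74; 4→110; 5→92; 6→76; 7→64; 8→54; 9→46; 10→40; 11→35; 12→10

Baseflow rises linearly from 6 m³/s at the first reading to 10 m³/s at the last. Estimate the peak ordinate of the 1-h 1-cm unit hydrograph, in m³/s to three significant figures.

Direct runoff: 0.00, 9.67, 31.33, 67.00, 102.67, 84.33, 68.00, 55.67, 45.33, 37.00, 30.67, 25.33, 0.00 m³/s; ΣQ_DR = 557.0 m³/s, peak = 102.67 m³/s.
Runoff depth d = ΣQ_DR·Δt / A = 557.0 × 3600 / (334 km²) = 6.004 mm.
The 1-cm UH is the DRH scaled by (10 mm)/d, so U_p = 102.67 × 10/6.004 = 171 m³/s.

U_p ≈ 171 m³/s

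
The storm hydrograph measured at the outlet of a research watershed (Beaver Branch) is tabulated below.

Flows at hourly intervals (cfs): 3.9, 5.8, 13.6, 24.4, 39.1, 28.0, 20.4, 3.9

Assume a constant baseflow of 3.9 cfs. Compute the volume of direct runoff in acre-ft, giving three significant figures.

V ≈ 8.92 acre-ft

Direct-runoff ordinates (Q − Q_b): 0.0, 1.9, 9.7, 20.5, 35.2, 24.1, 16.5, 0.0 cfs.
ΣQ_DR = 107.9 cfs.
With Δt = 1 h = 3600 s, V = ΣQ_DR · Δt = 107.9 × 3600 = 3.88 × 10^5 ft³ = 8.92 acre-ft.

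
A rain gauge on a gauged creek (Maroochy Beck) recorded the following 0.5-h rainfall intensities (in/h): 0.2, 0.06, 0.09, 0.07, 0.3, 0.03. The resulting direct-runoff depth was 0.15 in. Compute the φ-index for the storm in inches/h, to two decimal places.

φ ≈ 0.10 in/h

Only the 2 blocks with intensity above φ contribute runoff: 0.2, 0.3 in/h.
Σ(I−φ)·Δt = d  ⇒  (0.2+0.3 − 2φ)·0.5 = 0.15
φ = (0.5000 − 0.15/0.5) / 2 = 0.10 in/h.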